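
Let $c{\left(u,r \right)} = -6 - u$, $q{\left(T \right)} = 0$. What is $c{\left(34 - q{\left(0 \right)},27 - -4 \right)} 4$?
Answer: $-160$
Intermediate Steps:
$c{\left(34 - q{\left(0 \right)},27 - -4 \right)} 4 = \left(-6 - \left(34 - 0\right)\right) 4 = \left(-6 - \left(34 + 0\right)\right) 4 = \left(-6 - 34\right) 4 = \left(-40\right) 4 = -160$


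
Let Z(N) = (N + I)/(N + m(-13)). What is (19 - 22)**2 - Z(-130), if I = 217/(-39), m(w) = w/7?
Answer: 286964/35997 ≈ 7.9719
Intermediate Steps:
m(w) = w/7 (m(w) = w*(1/7) = w/7)
I = -217/39 (I = 217*(-1/39) = -217/39 ≈ -5.5641)
Z(N) = (-217/39 + N)/(-13/7 + N) (Z(N) = (N - 217/39)/(N + (1/7)*(-13)) = (-217/39 + N)/(N - 13/7) = (-217/39 + N)/(-13/7 + N))
(19 - 22)**2 - Z(-130) = (19 - 22)**2 - 7*(-217 + 39*(-130))/(39*(-13 + 7*(-130))) = (-3)**2 - 7*(-217 - 5070)/(39*(-13 - 910)) = 9 - 7*(-5287)/(39*(-923)) = 9 - 7*(-1)*(-5287)/(39*923) = 9 - 1*37009/35997 = 9 - 37009/35997 = 286964/35997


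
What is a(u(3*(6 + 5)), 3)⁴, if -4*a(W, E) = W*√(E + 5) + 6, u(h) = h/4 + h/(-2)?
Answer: 1661553/1024 - 114939*√2/128 ≈ 352.70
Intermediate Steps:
u(h) = -h/4 (u(h) = h*(¼) + h*(-½) = h/4 - h/2 = -h/4)
a(W, E) = -3/2 - W*√(5 + E)/4 (a(W, E) = -(W*√(E + 5) + 6)/4 = -(W*√(5 + E) + 6)/4 = -(6 + W*√(5 + E))/4 = -3/2 - W*√(5 + E)/4)
a(u(3*(6 + 5)), 3)⁴ = (-3/2 - (-3*(6 + 5)/4)*√(5 + 3)/4)⁴ = (-3/2 - (-3*11/4)*√8/4)⁴ = (-3/2 - (-¼*33)*2*√2/4)⁴ = (-3/2 - ¼*(-33/4)*2*√2)⁴ = (-3/2 + 33*√2/8)⁴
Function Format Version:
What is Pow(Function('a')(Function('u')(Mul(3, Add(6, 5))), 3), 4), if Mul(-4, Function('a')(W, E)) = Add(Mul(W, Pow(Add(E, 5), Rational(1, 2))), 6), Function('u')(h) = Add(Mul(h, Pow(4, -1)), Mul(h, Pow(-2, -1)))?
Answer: Add(Rational(1661553, 1024), Mul(Rational(-114939, 128), Pow(2, Rational(1, 2)))) ≈ 352.70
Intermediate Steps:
Function('u')(h) = Mul(Rational(-1, 4), h) (Function('u')(h) = Add(Mul(h, Rational(1, 4)), Mul(h, Rational(-1, 2))) = Add(Mul(Rational(1, 4), h), Mul(Rational(-1, 2), h)) = Mul(Rational(-1, 4), h))
Function('a')(W, E) = Add(Rational(-3, 2), Mul(Rational(-1, 4), W, Pow(Add(5, E), Rational(1, 2)))) (Function('a')(W, E) = Mul(Rational(-1, 4), Add(Mul(W, Pow(Add(E, 5), Rational(1, 2))), 6)) = Mul(Rational(-1, 4), Add(Mul(W, Pow(Add(5, E), Rational(1, 2))), 6)) = Mul(Rational(-1, 4), Add(6, Mul(W, Pow(Add(5, E), Rational(1, 2))))) = Add(Rational(-3, 2), Mul(Rational(-1, 4), W, Pow(Add(5, E), Rational(1, 2)))))
Pow(Function('a')(Function('u')(Mul(3, Add(6, 5))), 3), 4) = Pow(Add(Rational(-3, 2), Mul(Rational(-1, 4), Mul(Rational(-1, 4), Mul(3, Add(6, 5))), Pow(Add(5, 3), Rational(1, 2)))), 4) = Pow(Add(Rational(-3, 2), Mul(Rational(-1, 4), Mul(Rational(-1, 4), Mul(3, 11)), Pow(8, Rational(1, 2)))), 4) = Pow(Add(Rational(-3, 2), Mul(Rational(-1, 4), Mul(Rational(-1, 4), 33), Mul(2, Pow(2, Rational(1, 2))))), 4) = Pow(Add(Rational(-3, 2), Mul(Rational(-1, 4), Rational(-33, 4), Mul(2, Pow(2, Rational(1, 2))))), 4) = Pow(Add(Rational(-3, 2), Mul(Rational(33, 8), Pow(2, Rational(1, 2)))), 4)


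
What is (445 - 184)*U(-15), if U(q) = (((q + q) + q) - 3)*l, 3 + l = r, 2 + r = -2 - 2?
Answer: 112752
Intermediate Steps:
r = -6 (r = -2 + (-2 - 2) = -2 - 4 = -6)
l = -9 (l = -3 - 6 = -9)
U(q) = 27 - 27*q (U(q) = (((q + q) + q) - 3)*(-9) = ((2*q + q) - 3)*(-9) = (3*q - 3)*(-9) = (-3 + 3*q)*(-9) = 27 - 27*q)
(445 - 184)*U(-15) = (445 - 184)*(27 - 27*(-15)) = 261*(27 + 405) = 261*432 = 112752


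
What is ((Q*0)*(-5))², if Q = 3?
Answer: 0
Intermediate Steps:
((Q*0)*(-5))² = ((3*0)*(-5))² = (0*(-5))² = 0² = 0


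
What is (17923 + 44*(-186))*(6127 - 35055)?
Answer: -281729792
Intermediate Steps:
(17923 + 44*(-186))*(6127 - 35055) = (17923 - 8184)*(-28928) = 9739*(-28928) = -281729792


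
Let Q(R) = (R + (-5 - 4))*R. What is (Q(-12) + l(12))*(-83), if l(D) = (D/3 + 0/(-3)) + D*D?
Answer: -33200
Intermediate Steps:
l(D) = D² + D/3 (l(D) = (D*(⅓) + 0*(-⅓)) + D² = (D/3 + 0) + D² = D/3 + D² = D² + D/3)
Q(R) = R*(-9 + R) (Q(R) = (R - 9)*R = (-9 + R)*R = R*(-9 + R))
(Q(-12) + l(12))*(-83) = (-12*(-9 - 12) + 12*(⅓ + 12))*(-83) = (-12*(-21) + 12*(37/3))*(-83) = (252 + 148)*(-83) = 400*(-83) = -33200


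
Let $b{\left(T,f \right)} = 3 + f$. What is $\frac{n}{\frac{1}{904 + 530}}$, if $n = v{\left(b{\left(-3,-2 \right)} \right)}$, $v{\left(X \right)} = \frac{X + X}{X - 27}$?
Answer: $- \frac{1434}{13} \approx -110.31$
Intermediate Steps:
$v{\left(X \right)} = \frac{2 X}{-27 + X}$
$n = - \frac{1}{13}$ ($n = \frac{2 \left(3 - 2\right)}{-27 + \left(3 - 2\right)} = 2 \cdot 1 \frac{1}{-27 + 1} = 2 \cdot 1 \frac{1}{-26} = 2 \cdot 1 \left(- \frac{1}{26}\right) = - \frac{1}{13} \approx -0.076923$)
$\frac{n}{\frac{1}{904 + 530}} = - \frac{1}{13 \frac{1}{904 + 530}} = - \frac{1}{13 \cdot \frac{1}{1434}} = - \frac{\frac{1}{\frac{1}{1434}}}{13} = \left(- \frac{1}{13}\right) 1434 = - \frac{1434}{13}$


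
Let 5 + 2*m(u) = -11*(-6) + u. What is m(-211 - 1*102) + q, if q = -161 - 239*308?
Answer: -73899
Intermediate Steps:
m(u) = 61/2 + u/2 (m(u) = -5/2 + (-11*(-6) + u)/2 = -5/2 + (66 + u)/2 = -5/2 + (33 + u/2) = 61/2 + u/2)
q = -73773 (q = -161 - 73612 = -73773)
m(-211 - 1*102) + q = (61/2 + (-211 - 1*102)/2) - 73773 = (61/2 + (-211 - 102)/2) - 73773 = (61/2 + (1/2)*(-313)) - 73773 = (61/2 - 313/2) - 73773 = -126 - 73773 = -73899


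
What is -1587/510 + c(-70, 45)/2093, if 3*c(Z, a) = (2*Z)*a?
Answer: -209171/50830 ≈ -4.1151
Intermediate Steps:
c(Z, a) = 2*Z*a/3 (c(Z, a) = ((2*Z)*a)/3 = (2*Z*a)/3 = 2*Z*a/3)
-1587/510 + c(-70, 45)/2093 = -1587/510 + ((2/3)*(-70)*45)/2093 = -1587*1/510 - 2100*1/2093 = -529/170 - 300/299 = -209171/50830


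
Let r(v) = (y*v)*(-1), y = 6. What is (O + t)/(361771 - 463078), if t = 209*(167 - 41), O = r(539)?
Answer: -7700/33769 ≈ -0.22802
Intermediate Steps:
r(v) = -6*v (r(v) = (6*v)*(-1) = -6*v)
O = -3234 (O = -6*539 = -3234)
t = 26334 (t = 209*126 = 26334)
(O + t)/(361771 - 463078) = (-3234 + 26334)/(361771 - 463078) = 23100/(-101307) = 23100*(-1/101307) = -7700/33769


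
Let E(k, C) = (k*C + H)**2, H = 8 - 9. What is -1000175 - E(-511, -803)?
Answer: -168373350399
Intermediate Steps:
H = -1
E(k, C) = (-1 + C*k)**2 (E(k, C) = (k*C - 1)**2 = (C*k - 1)**2 = (-1 + C*k)**2)
-1000175 - E(-511, -803) = -1000175 - (-1 - 803*(-511))**2 = -1000175 - (-1 + 410333)**2 = -1000175 - 1*410332**2 = -1000175 - 1*168372350224 = -1000175 - 168372350224 = -168373350399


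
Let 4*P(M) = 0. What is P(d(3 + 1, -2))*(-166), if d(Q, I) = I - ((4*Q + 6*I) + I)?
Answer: 0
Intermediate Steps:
d(Q, I) = -6*I - 4*Q (d(Q, I) = I - (4*Q + 7*I) = I + (-7*I - 4*Q) = -6*I - 4*Q)
P(M) = 0 (P(M) = (1/4)*0 = 0)
P(d(3 + 1, -2))*(-166) = 0*(-166) = 0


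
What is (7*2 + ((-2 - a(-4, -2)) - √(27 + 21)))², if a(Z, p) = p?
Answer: 244 - 112*√3 ≈ 50.010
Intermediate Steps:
(7*2 + ((-2 - a(-4, -2)) - √(27 + 21)))² = (7*2 + ((-2 - 1*(-2)) - √(27 + 21)))² = (14 + ((-2 + 2) - √48))² = (14 + (0 - 4*√3))² = (14 - 4*√3)²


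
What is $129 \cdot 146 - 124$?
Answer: $18710$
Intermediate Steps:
$129 \cdot 146 - 124 = 18834 - 124 = 18710$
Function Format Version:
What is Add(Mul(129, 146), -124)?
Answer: 18710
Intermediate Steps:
Add(Mul(129, 146), -124) = Add(18834, -124) = 18710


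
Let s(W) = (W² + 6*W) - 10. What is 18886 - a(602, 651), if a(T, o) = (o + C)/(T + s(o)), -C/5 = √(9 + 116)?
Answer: 8088854263/428299 + 25*√5/428299 ≈ 18886.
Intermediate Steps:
C = -25*√5 (C = -5*√(9 + 116) = -25*√5 ≈ -55.902)
s(W) = -10 + W² + 6*W
a(T, o) = (o - 25*√5)/(-10 + T + o² + 6*o) (a(T, o) = (o - 25*√5)/(T + (-10 + o² + 6*o)) = (o - 25*√5)/(-10 + T + o² + 6*o))
18886 - a(602, 651) = 18886 - (651 - 25*√5)/(-10 + 602 + 651² + 6*651) = 18886 - (651 - 25*√5)/(-10 + 602 + 423801 + 3906) = 18886 - (651 - 25*√5)/428299 = 18886 - (651/428299 - 25*√5/428299) = 18886 + (-651/428299 + 25*√5/428299) = 8088854263/428299 + 25*√5/428299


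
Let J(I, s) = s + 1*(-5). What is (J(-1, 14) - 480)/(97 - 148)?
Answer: 157/17 ≈ 9.2353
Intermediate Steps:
J(I, s) = -5 + s (J(I, s) = s - 5 = -5 + s)
(J(-1, 14) - 480)/(97 - 148) = ((-5 + 14) - 480)/(97 - 148) = (9 - 480)/(-51) = -471*(-1/51) = 157/17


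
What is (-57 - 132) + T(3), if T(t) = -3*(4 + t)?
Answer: -210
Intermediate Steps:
T(t) = -12 - 3*t
(-57 - 132) + T(3) = (-57 - 132) + (-12 - 3*3) = -189 + (-12 - 9) = -189 - 21 = -210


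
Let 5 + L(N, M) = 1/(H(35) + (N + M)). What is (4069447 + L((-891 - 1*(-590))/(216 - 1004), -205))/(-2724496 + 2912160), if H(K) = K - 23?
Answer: 308836057149/14242102456 ≈ 21.685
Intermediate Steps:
H(K) = -23 + K
L(N, M) = -5 + 1/(12 + M + N) (L(N, M) = -5 + 1/((-23 + 35) + (N + M)) = -5 + 1/(12 + (M + N)) = -5 + 1/(12 + M + N))
(4069447 + L((-891 - 1*(-590))/(216 - 1004), -205))/(-2724496 + 2912160) = (4069447 + (-59 - 5*(-205) - 5*(-891 - 1*(-590))/(216 - 1004))/(12 - 205 + (-891 - 1*(-590))/(216 - 1004)))/(-2724496 + 2912160) = (4069447 + (-59 + 1025 - 5*(-891 + 590)/(-788))/(12 - 205 + (-891 + 590)/(-788)))/187664 = (4069447 + (-59 + 1025 - (-1505)*(-1)/788)/(12 - 205 - 301*(-1/788)))*(1/187664) = (4069447 + (-59 + 1025 - 5*301/788)/(12 - 205 + 301/788))*(1/187664) = (4069447 + (-59 + 1025 - 1505/788)/(-151783/788))*(1/187664) = (4069447 - 788/151783*759703/788)*(1/187664) = (4069447 - 759703/151783)*(1/187664) = (617672114298/151783)*(1/187664) = 308836057149/14242102456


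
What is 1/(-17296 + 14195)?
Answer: -1/3101 ≈ -0.00032248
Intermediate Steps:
1/(-17296 + 14195) = 1/(-3101) = -1/3101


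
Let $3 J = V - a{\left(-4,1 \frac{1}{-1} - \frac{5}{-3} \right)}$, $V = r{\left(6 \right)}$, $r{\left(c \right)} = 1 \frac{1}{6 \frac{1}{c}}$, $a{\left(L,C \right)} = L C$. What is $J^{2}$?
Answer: $\frac{121}{81} \approx 1.4938$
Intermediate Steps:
$a{\left(L,C \right)} = C L$
$r{\left(c \right)} = \frac{c}{6}$ ($r{\left(c \right)} = 1 \frac{c}{6} = \frac{c}{6}$)
$V = 1$ ($V = \frac{1}{6} \cdot 6 = 1$)
$J = \frac{11}{9}$ ($J = \frac{1 - \left(1 \frac{1}{-1} - \frac{5}{-3}\right) \left(-4\right)}{3} = \frac{1 - \left(1 \left(-1\right) - - \frac{5}{3}\right) \left(-4\right)}{3} = \frac{1 - \left(-1 + \frac{5}{3}\right) \left(-4\right)}{3} = \frac{1 - \frac{2}{3} \left(-4\right)}{3} = \frac{1 - - \frac{8}{3}}{3} = \frac{1 + \frac{8}{3}}{3} = \frac{1}{3} \cdot \frac{11}{3} = \frac{11}{9} \approx 1.2222$)
$J^{2} = \left(\frac{11}{9}\right)^{2} = \frac{121}{81}$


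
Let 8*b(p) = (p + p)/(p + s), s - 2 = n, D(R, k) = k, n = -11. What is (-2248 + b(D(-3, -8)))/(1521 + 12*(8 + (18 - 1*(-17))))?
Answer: -12738/11543 ≈ -1.1035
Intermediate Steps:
s = -9 (s = 2 - 11 = -9)
b(p) = p/(4*(-9 + p)) (b(p) = ((p + p)/(p - 9))/8 = ((2*p)/(-9 + p))/8 = (2*p/(-9 + p))/8 = p/(4*(-9 + p)))
(-2248 + b(D(-3, -8)))/(1521 + 12*(8 + (18 - 1*(-17)))) = (-2248 + (¼)*(-8)/(-9 - 8))/(1521 + 12*(8 + (18 - 1*(-17)))) = (-2248 + (¼)*(-8)/(-17))/(1521 + 12*(8 + (18 + 17))) = (-2248 + (¼)*(-8)*(-1/17))/(1521 + 12*(8 + 35)) = (-2248 + 2/17)/(1521 + 12*43) = -38214/(17*(1521 + 516)) = -38214/17/2037 = -38214/17*1/2037 = -12738/11543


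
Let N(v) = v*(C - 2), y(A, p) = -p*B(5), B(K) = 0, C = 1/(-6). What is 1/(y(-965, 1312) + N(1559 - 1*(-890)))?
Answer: -6/31837 ≈ -0.00018846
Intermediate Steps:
C = -⅙ ≈ -0.16667
y(A, p) = 0 (y(A, p) = -p*0 = -1*0 = 0)
N(v) = -13*v/6 (N(v) = v*(-⅙ - 2) = v*(-13/6) = -13*v/6)
1/(y(-965, 1312) + N(1559 - 1*(-890))) = 1/(0 - 13*(1559 - 1*(-890))/6) = 1/(0 - 13*(1559 + 890)/6) = 1/(0 - 13/6*2449) = 1/(0 - 31837/6) = 1/(-31837/6) = -6/31837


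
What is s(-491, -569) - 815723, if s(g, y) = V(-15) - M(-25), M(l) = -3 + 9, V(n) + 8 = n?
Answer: -815752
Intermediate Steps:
V(n) = -8 + n
M(l) = 6
s(g, y) = -29 (s(g, y) = (-8 - 15) - 1*6 = -23 - 6 = -29)
s(-491, -569) - 815723 = -29 - 815723 = -815752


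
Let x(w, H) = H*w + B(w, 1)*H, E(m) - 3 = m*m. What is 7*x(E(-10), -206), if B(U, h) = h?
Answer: -149968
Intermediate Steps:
E(m) = 3 + m**2 (E(m) = 3 + m*m = 3 + m**2)
x(w, H) = H + H*w (x(w, H) = H*w + 1*H = H*w + H = H + H*w)
7*x(E(-10), -206) = 7*(-206*(1 + (3 + (-10)**2))) = 7*(-206*(1 + (3 + 100))) = 7*(-206*(1 + 103)) = 7*(-206*104) = 7*(-21424) = -149968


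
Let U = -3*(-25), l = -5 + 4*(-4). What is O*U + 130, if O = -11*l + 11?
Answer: 18280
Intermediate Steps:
l = -21 (l = -5 - 16 = -21)
U = 75
O = 242 (O = -11*(-21) + 11 = 231 + 11 = 242)
O*U + 130 = 242*75 + 130 = 18150 + 130 = 18280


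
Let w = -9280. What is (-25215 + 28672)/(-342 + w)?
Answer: -3457/9622 ≈ -0.35928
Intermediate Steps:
(-25215 + 28672)/(-342 + w) = (-25215 + 28672)/(-342 - 9280) = 3457/(-9622) = 3457*(-1/9622) = -3457/9622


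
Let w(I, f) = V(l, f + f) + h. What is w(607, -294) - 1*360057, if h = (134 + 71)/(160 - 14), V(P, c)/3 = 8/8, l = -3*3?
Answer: -52567679/146 ≈ -3.6005e+5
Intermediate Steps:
l = -9
V(P, c) = 3 (V(P, c) = 3*(8/8) = 3*(8*(1/8)) = 3*1 = 3)
h = 205/146 ≈ 1.4041
w(I, f) = 643/146 (w(I, f) = 3 + 205/146 = 643/146)
w(607, -294) - 1*360057 = 643/146 - 1*360057 = 643/146 - 360057 = -52567679/146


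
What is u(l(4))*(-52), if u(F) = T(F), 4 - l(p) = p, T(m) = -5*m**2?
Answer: 0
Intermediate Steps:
l(p) = 4 - p
u(F) = -5*F**2
u(l(4))*(-52) = -5*(4 - 1*4)**2*(-52) = -5*(4 - 4)**2*(-52) = -5*0**2*(-52) = -5*0*(-52) = 0*(-52) = 0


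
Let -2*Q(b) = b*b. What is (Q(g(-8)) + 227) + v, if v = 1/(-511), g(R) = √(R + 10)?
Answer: 115485/511 ≈ 226.00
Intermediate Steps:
g(R) = √(10 + R)
v = -1/511 ≈ -0.0019569
Q(b) = -b²/2 (Q(b) = -b*b/2 = -b²/2)
(Q(g(-8)) + 227) + v = (-(√(10 - 8))²/2 + 227) - 1/511 = (-(√2)²/2 + 227) - 1/511 = (-½*2 + 227) - 1/511 = (-1 + 227) - 1/511 = 226 - 1/511 = 115485/511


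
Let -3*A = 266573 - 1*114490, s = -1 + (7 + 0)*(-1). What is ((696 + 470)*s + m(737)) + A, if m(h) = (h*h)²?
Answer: 885097507616/3 ≈ 2.9503e+11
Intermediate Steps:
s = -8 (s = -1 + 7*(-1) = -1 - 7 = -8)
A = -152083/3 (A = -(266573 - 1*114490)/3 = -(266573 - 114490)/3 = -⅓*152083 = -152083/3 ≈ -50694.)
m(h) = h⁴ (m(h) = (h²)² = h⁴)
((696 + 470)*s + m(737)) + A = ((696 + 470)*(-8) + 737⁴) - 152083/3 = (1166*(-8) + 295032562561) - 152083/3 = (-9328 + 295032562561) - 152083/3 = 295032553233 - 152083/3 = 885097507616/3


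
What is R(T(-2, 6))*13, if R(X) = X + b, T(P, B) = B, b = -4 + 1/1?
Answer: 39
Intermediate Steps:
b = -3 (b = -4 + 1 = -3)
R(X) = -3 + X (R(X) = X - 3 = -3 + X)
R(T(-2, 6))*13 = (-3 + 6)*13 = 3*13 = 39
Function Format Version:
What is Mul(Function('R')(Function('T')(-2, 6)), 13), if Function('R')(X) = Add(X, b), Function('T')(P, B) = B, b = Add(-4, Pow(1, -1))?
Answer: 39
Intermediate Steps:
b = -3 (b = Add(-4, 1) = -3)
Function('R')(X) = Add(-3, X) (Function('R')(X) = Add(X, -3) = Add(-3, X))
Mul(Function('R')(Function('T')(-2, 6)), 13) = Mul(Add(-3, 6), 13) = Mul(3, 13) = 39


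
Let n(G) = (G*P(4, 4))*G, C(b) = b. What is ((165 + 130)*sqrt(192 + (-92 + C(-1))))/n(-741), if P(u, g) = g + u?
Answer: 295*sqrt(11)/1464216 ≈ 0.00066821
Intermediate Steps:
n(G) = 8*G**2 (n(G) = (G*(4 + 4))*G = (G*8)*G = (8*G)*G = 8*G**2)
((165 + 130)*sqrt(192 + (-92 + C(-1))))/n(-741) = ((165 + 130)*sqrt(192 + (-92 - 1)))/((8*(-741)**2)) = (295*sqrt(192 - 93))/((8*549081)) = (295*sqrt(99))/4392648 = (295*(3*sqrt(11)))*(1/4392648) = (885*sqrt(11))*(1/4392648) = 295*sqrt(11)/1464216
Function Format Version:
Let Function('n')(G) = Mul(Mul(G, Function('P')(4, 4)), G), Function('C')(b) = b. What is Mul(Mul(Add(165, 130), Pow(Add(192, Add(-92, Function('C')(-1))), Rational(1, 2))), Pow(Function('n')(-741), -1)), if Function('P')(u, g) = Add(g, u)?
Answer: Mul(Rational(295, 1464216), Pow(11, Rational(1, 2))) ≈ 0.00066821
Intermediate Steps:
Function('n')(G) = Mul(8, Pow(G, 2)) (Function('n')(G) = Mul(Mul(G, Add(4, 4)), G) = Mul(Mul(G, 8), G) = Mul(Mul(8, G), G) = Mul(8, Pow(G, 2)))
Mul(Mul(Add(165, 130), Pow(Add(192, Add(-92, Function('C')(-1))), Rational(1, 2))), Pow(Function('n')(-741), -1)) = Mul(Mul(Add(165, 130), Pow(Add(192, Add(-92, -1)), Rational(1, 2))), Pow(Mul(8, Pow(-741, 2)), -1)) = Mul(Mul(295, Pow(Add(192, -93), Rational(1, 2))), Pow(Mul(8, 549081), -1)) = Mul(Mul(295, Pow(99, Rational(1, 2))), Pow(4392648, -1)) = Mul(Mul(295, Mul(3, Pow(11, Rational(1, 2)))), Rational(1, 4392648)) = Mul(Mul(885, Pow(11, Rational(1, 2))), Rational(1, 4392648)) = Mul(Rational(295, 1464216), Pow(11, Rational(1, 2)))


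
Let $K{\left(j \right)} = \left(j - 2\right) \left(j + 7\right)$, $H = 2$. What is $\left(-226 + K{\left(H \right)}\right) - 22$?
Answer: $-248$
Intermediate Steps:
$K{\left(j \right)} = \left(-2 + j\right) \left(7 + j\right)$
$\left(-226 + K{\left(H \right)}\right) - 22 = \left(-226 + \left(-14 + 2^{2} + 5 \cdot 2\right)\right) - 22 = \left(-226 + \left(-14 + 4 + 10\right)\right) - 22 = \left(-226 + 0\right) - 22 = -226 - 22 = -248$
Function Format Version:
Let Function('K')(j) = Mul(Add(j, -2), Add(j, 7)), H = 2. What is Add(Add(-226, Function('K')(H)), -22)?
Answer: -248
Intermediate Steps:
Function('K')(j) = Mul(Add(-2, j), Add(7, j))
Add(Add(-226, Function('K')(H)), -22) = Add(Add(-226, Add(-14, Pow(2, 2), Mul(5, 2))), -22) = Add(Add(-226, Add(-14, 4, 10)), -22) = Add(Add(-226, 0), -22) = Add(-226, -22) = -248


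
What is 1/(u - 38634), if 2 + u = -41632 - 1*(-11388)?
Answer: -1/68880 ≈ -1.4518e-5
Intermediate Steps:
u = -30246 (u = -2 + (-41632 - 1*(-11388)) = -2 + (-41632 + 11388) = -2 - 30244 = -30246)
1/(u - 38634) = 1/(-30246 - 38634) = 1/(-68880) = -1/68880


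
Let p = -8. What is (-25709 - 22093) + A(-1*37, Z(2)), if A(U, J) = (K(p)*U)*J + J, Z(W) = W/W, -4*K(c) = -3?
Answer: -191315/4 ≈ -47829.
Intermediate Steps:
K(c) = ¾ (K(c) = -¼*(-3) = ¾)
Z(W) = 1
A(U, J) = J + 3*J*U/4 (A(U, J) = (3*U/4)*J + J = 3*J*U/4 + J = J + 3*J*U/4)
(-25709 - 22093) + A(-1*37, Z(2)) = (-25709 - 22093) + (¼)*1*(4 + 3*(-1*37)) = -47802 + (¼)*1*(4 + 3*(-37)) = -47802 + (¼)*1*(4 - 111) = -47802 + (¼)*1*(-107) = -47802 - 107/4 = -191315/4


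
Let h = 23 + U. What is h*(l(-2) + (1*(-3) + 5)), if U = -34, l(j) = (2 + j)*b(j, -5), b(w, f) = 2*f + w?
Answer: -22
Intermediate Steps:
b(w, f) = w + 2*f
l(j) = (-10 + j)*(2 + j) (l(j) = (2 + j)*(j + 2*(-5)) = (2 + j)*(j - 10) = (2 + j)*(-10 + j) = (-10 + j)*(2 + j))
h = -11 (h = 23 - 34 = -11)
h*(l(-2) + (1*(-3) + 5)) = -11*((-10 - 2)*(2 - 2) + (1*(-3) + 5)) = -11*(-12*0 + (-3 + 5)) = -11*(0 + 2) = -11*2 = -22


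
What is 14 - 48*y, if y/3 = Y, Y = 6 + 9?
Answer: -2146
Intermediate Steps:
Y = 15
y = 45 (y = 3*15 = 45)
14 - 48*y = 14 - 48*45 = 14 - 2160 = -2146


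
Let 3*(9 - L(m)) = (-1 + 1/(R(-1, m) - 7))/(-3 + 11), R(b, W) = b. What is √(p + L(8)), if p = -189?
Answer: I*√11517/8 ≈ 13.415*I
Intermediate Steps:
L(m) = 579/64 (L(m) = 9 - (-1 + 1/(-1 - 7))/(3*(-3 + 11)) = 9 - (-1 + 1/(-8))/(3*8) = 9 - (-1 - ⅛)/(3*8) = 9 - (-3)/(8*8) = 9 - ⅓*(-9/64) = 9 + 3/64 = 579/64)
√(p + L(8)) = √(-189 + 579/64) = √(-11517/64) = I*√11517/8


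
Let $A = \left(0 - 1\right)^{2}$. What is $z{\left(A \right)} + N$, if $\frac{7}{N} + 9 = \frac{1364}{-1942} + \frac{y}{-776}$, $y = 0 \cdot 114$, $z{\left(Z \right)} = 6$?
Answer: $\frac{49729}{9421} \approx 5.2785$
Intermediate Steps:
$A = 1$ ($A = \left(-1\right)^{2} = 1$)
$y = 0$
$N = - \frac{6797}{9421}$ ($N = \frac{7}{-9 + \left(\frac{1364}{-1942} + \frac{0}{-776}\right)} = \frac{7}{-9 + \left(1364 \left(- \frac{1}{1942}\right) + 0 \left(- \frac{1}{776}\right)\right)} = \frac{7}{-9 + \left(- \frac{682}{971} + 0\right)} = \frac{7}{-9 - \frac{682}{971}} = \frac{7}{- \frac{9421}{971}} = 7 \left(- \frac{971}{9421}\right) = - \frac{6797}{9421} \approx -0.72147$)
$z{\left(A \right)} + N = 6 - \frac{6797}{9421} = \frac{49729}{9421}$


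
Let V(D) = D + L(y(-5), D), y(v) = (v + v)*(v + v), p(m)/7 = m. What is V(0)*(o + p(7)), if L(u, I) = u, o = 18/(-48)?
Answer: 9725/2 ≈ 4862.5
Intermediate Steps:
p(m) = 7*m
y(v) = 4*v**2 (y(v) = (2*v)*(2*v) = 4*v**2)
o = -3/8 (o = 18*(-1/48) = -3/8 ≈ -0.37500)
V(D) = 100 + D (V(D) = D + 4*(-5)**2 = D + 4*25 = D + 100 = 100 + D)
V(0)*(o + p(7)) = (100 + 0)*(-3/8 + 7*7) = 100*(-3/8 + 49) = 100*(389/8) = 9725/2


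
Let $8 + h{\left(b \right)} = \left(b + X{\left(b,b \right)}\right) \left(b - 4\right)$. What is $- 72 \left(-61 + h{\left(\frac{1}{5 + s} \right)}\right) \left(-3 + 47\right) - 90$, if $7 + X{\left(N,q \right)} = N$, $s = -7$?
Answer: $104454$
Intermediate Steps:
$X{\left(N,q \right)} = -7 + N$
$h{\left(b \right)} = -8 + \left(-7 + 2 b\right) \left(-4 + b\right)$ ($h{\left(b \right)} = -8 + \left(b + \left(-7 + b\right)\right) \left(b - 4\right) = -8 + \left(-7 + 2 b\right) \left(-4 + b\right)$)
$- 72 \left(-61 + h{\left(\frac{1}{5 + s} \right)}\right) \left(-3 + 47\right) - 90 = - 72 \left(-61 + \left(20 - \frac{15}{5 - 7} + 2 \left(\frac{1}{5 - 7}\right)^{2}\right)\right) \left(-3 + 47\right) - 90 = - 72 \left(-61 + \left(20 - \frac{15}{-2} + 2 \left(\frac{1}{-2}\right)^{2}\right)\right) 44 - 90 = - 72 \left(-61 + \left(20 - - \frac{15}{2} + 2 \left(- \frac{1}{2}\right)^{2}\right)\right) 44 - 90 = - 72 \left(-61 + \left(20 + \frac{15}{2} + 2 \cdot \frac{1}{4}\right)\right) 44 - 90 = - 72 \left(-61 + \left(20 + \frac{15}{2} + \frac{1}{2}\right)\right) 44 - 90 = - 72 \left(-61 + 28\right) 44 - 90 = - 72 \left(\left(-33\right) 44\right) - 90 = \left(-72\right) \left(-1452\right) - 90 = 104544 - 90 = 104454$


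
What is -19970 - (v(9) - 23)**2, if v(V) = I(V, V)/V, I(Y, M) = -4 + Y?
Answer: -1658374/81 ≈ -20474.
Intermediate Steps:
v(V) = (-4 + V)/V
-19970 - (v(9) - 23)**2 = -19970 - ((-4 + 9)/9 - 23)**2 = -19970 - ((1/9)*5 - 23)**2 = -19970 - (5/9 - 23)**2 = -19970 - (-202/9)**2 = -19970 - 1*40804/81 = -19970 - 40804/81 = -1658374/81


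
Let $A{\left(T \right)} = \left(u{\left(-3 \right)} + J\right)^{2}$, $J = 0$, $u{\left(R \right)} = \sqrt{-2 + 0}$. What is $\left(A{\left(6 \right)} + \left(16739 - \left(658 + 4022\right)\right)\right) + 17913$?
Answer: $29970$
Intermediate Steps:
$u{\left(R \right)} = i \sqrt{2}$ ($u{\left(R \right)} = \sqrt{-2} = i \sqrt{2}$)
$A{\left(T \right)} = -2$ ($A{\left(T \right)} = \left(i \sqrt{2} + 0\right)^{2} = \left(i \sqrt{2}\right)^{2} = -2$)
$\left(A{\left(6 \right)} + \left(16739 - \left(658 + 4022\right)\right)\right) + 17913 = \left(-2 + \left(16739 - \left(658 + 4022\right)\right)\right) + 17913 = \left(-2 + \left(16739 - 4680\right)\right) + 17913 = \left(-2 + 12059\right) + 17913 = 12057 + 17913 = 29970$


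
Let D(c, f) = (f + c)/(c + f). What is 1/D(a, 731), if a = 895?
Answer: 1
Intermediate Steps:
D(c, f) = 1 (D(c, f) = (c + f)/(c + f) = 1)
1/D(a, 731) = 1/1 = 1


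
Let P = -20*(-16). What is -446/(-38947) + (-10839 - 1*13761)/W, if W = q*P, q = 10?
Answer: -4783345/623152 ≈ -7.6760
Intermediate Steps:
P = 320
W = 3200 (W = 10*320 = 3200)
-446/(-38947) + (-10839 - 1*13761)/W = -446/(-38947) + (-10839 - 1*13761)/3200 = -446*(-1/38947) + (-10839 - 13761)*(1/3200) = 446/38947 - 24600*1/3200 = 446/38947 - 123/16 = -4783345/623152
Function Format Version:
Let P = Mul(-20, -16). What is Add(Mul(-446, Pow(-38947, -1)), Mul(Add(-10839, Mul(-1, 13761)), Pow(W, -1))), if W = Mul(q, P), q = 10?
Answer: Rational(-4783345, 623152) ≈ -7.6760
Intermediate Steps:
P = 320
W = 3200 (W = Mul(10, 320) = 3200)
Add(Mul(-446, Pow(-38947, -1)), Mul(Add(-10839, Mul(-1, 13761)), Pow(W, -1))) = Add(Mul(-446, Pow(-38947, -1)), Mul(Add(-10839, Mul(-1, 13761)), Pow(3200, -1))) = Add(Mul(-446, Rational(-1, 38947)), Mul(Add(-10839, -13761), Rational(1, 3200))) = Add(Rational(446, 38947), Mul(-24600, Rational(1, 3200))) = Add(Rational(446, 38947), Rational(-123, 16)) = Rational(-4783345, 623152)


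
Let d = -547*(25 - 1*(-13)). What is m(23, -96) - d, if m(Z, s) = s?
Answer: 20690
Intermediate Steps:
d = -20786 (d = -547*(25 + 13) = -547*38 = -20786)
m(23, -96) - d = -96 - 1*(-20786) = -96 + 20786 = 20690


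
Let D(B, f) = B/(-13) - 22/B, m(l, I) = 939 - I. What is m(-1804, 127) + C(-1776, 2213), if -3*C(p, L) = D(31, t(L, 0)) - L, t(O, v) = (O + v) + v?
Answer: 1874794/1209 ≈ 1550.7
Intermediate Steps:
t(O, v) = O + 2*v
D(B, f) = -22/B - B/13 (D(B, f) = B*(-1/13) - 22/B = -B/13 - 22/B = -22/B - B/13)
C(p, L) = 1247/1209 + L/3 (C(p, L) = -((-22/31 - 1/13*31) - L)/3 = -((-22*1/31 - 31/13) - L)/3 = -((-22/31 - 31/13) - L)/3 = -(-1247/403 - L)/3 = 1247/1209 + L/3)
m(-1804, 127) + C(-1776, 2213) = (939 - 1*127) + (1247/1209 + (⅓)*2213) = (939 - 127) + (1247/1209 + 2213/3) = 812 + 893086/1209 = 1874794/1209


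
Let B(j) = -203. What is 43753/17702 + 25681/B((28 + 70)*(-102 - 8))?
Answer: -445723203/3593506 ≈ -124.04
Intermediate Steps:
43753/17702 + 25681/B((28 + 70)*(-102 - 8)) = 43753/17702 + 25681/(-203) = 43753*(1/17702) + 25681*(-1/203) = 43753/17702 - 25681/203 = -445723203/3593506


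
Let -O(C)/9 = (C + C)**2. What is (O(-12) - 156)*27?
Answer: -144180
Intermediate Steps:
O(C) = -36*C**2 (O(C) = -9*(C + C)**2 = -9*4*C**2 = -36*C**2)
(O(-12) - 156)*27 = (-36*(-12)**2 - 156)*27 = (-36*144 - 156)*27 = (-5184 - 156)*27 = -5340*27 = -144180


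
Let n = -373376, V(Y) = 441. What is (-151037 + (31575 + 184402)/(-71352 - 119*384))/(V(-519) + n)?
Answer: 17678794753/43651295880 ≈ 0.40500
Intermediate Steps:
(-151037 + (31575 + 184402)/(-71352 - 119*384))/(V(-519) + n) = (-151037 + (31575 + 184402)/(-71352 - 119*384))/(441 - 373376) = (-151037 + 215977/(-71352 - 45696))/(-372935) = (-151037 + 215977/(-117048))*(-1/372935) = (-151037 + 215977*(-1/117048))*(-1/372935) = (-151037 - 215977/117048)*(-1/372935) = -17678794753/117048*(-1/372935) = 17678794753/43651295880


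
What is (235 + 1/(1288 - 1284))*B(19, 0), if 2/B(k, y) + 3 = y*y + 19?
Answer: 941/32 ≈ 29.406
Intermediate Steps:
B(k, y) = 2/(16 + y**2) (B(k, y) = 2/(-3 + (y*y + 19)) = 2/(-3 + (y**2 + 19)) = 2/(-3 + (19 + y**2)) = 2/(16 + y**2))
(235 + 1/(1288 - 1284))*B(19, 0) = (235 + 1/(1288 - 1284))*(2/(16 + 0**2)) = (235 + 1/4)*(2/(16 + 0)) = (235 + 1/4)*(2/16) = 941*(2*(1/16))/4 = (941/4)*(1/8) = 941/32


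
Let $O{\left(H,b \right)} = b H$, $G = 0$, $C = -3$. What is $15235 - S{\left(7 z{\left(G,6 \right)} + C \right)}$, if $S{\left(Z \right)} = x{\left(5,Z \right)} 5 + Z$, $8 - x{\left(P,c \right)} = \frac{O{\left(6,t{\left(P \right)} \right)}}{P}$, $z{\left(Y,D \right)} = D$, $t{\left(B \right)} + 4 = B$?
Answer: $15162$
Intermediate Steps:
$t{\left(B \right)} = -4 + B$
$O{\left(H,b \right)} = H b$
$x{\left(P,c \right)} = 8 - \frac{-24 + 6 P}{P}$ ($x{\left(P,c \right)} = 8 - \frac{6 \left(-4 + P\right)}{P} = 8 - \frac{-24 + 6 P}{P}$)
$S{\left(Z \right)} = 34 + Z$ ($S{\left(Z \right)} = \left(2 + \frac{24}{5}\right) 5 + Z = \frac{34}{5} \cdot 5 + Z = 34 + Z$)
$15235 - S{\left(7 z{\left(G,6 \right)} + C \right)} = 15235 - \left(34 + \left(7 \cdot 6 - 3\right)\right) = 15235 - \left(34 + \left(42 - 3\right)\right) = 15235 - \left(34 + 39\right) = 15235 - 73 = 15162$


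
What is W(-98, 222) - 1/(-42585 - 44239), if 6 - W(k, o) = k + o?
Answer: -10245231/86824 ≈ -118.00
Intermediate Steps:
W(k, o) = 6 - k - o (W(k, o) = 6 - (k + o) = 6 + (-k - o) = 6 - k - o)
W(-98, 222) - 1/(-42585 - 44239) = (6 - 1*(-98) - 1*222) - 1/(-42585 - 44239) = (6 + 98 - 222) - 1/(-86824) = -118 - 1*(-1/86824) = -118 + 1/86824 = -10245231/86824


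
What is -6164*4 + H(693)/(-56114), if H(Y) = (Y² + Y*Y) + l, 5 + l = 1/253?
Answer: -175140170541/7098421 ≈ -24673.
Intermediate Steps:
l = -1264/253 (l = -5 + 1/253 = -1264/253 ≈ -4.9960)
H(Y) = -1264/253 + 2*Y² (H(Y) = (Y² + Y*Y) - 1264/253 = (Y² + Y²) - 1264/253 = 2*Y² - 1264/253 = -1264/253 + 2*Y²)
-6164*4 + H(693)/(-56114) = -6164*4 + (-1264/253 + 2*693²)/(-56114) = -67*368 + (-1264/253 + 2*480249)*(-1/56114) = -24656 + (-1264/253 + 960498)*(-1/56114) = -24656 + (243004730/253)*(-1/56114) = -24656 - 121502365/7098421 = -175140170541/7098421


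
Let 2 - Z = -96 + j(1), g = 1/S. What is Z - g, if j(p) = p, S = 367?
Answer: 35598/367 ≈ 96.997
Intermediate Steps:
g = 1/367 ≈ 0.0027248
Z = 97 (Z = 2 - (-96 + 1) = 2 - 1*(-95) = 2 + 95 = 97)
Z - g = 97 - 1*1/367 = 97 - 1/367 = 35598/367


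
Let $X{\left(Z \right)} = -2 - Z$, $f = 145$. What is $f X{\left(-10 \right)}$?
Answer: $1160$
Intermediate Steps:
$f X{\left(-10 \right)} = 145 \left(-2 - -10\right) = 145 \left(-2 + 10\right) = 145 \cdot 8 = 1160$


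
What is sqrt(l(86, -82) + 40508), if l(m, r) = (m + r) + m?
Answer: sqrt(40598) ≈ 201.49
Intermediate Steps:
l(m, r) = r + 2*m
sqrt(l(86, -82) + 40508) = sqrt((-82 + 2*86) + 40508) = sqrt((-82 + 172) + 40508) = sqrt(90 + 40508) = sqrt(40598)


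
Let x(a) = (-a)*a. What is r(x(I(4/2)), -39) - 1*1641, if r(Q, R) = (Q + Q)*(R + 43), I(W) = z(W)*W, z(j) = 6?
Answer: -2793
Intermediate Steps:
I(W) = 6*W
x(a) = -a**2
r(Q, R) = 2*Q*(43 + R) (r(Q, R) = (2*Q)*(43 + R) = 2*Q*(43 + R))
r(x(I(4/2)), -39) - 1*1641 = 2*(-(6*(4/2))**2)*(43 - 39) - 1*1641 = 2*(-(6*(4*(1/2)))**2)*4 - 1641 = 2*(-(6*2)**2)*4 - 1641 = 2*(-1*12**2)*4 - 1641 = 2*(-1*144)*4 - 1641 = 2*(-144)*4 - 1641 = -1152 - 1641 = -2793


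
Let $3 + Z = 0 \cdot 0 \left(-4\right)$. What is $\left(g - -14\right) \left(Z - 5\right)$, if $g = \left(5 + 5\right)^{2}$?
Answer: $-912$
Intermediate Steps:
$g = 100$ ($g = 10^{2} = 100$)
$Z = -3$ ($Z = -3 + 0 \cdot 0 \left(-4\right) = -3 + 0 \left(-4\right) = -3 + 0 = -3$)
$\left(g - -14\right) \left(Z - 5\right) = \left(100 - -14\right) \left(-3 - 5\right) = \left(100 + 14\right) \left(-8\right) = 114 \left(-8\right) = -912$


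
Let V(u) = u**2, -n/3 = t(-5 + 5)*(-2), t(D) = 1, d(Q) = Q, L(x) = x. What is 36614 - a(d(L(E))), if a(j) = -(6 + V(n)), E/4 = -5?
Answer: 36656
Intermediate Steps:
E = -20 (E = 4*(-5) = -20)
n = 6 (n = -3*(-2) = 6)
a(j) = -42 (a(j) = -(6 + 6**2) = -(6 + 36) = -1*42 = -42)
36614 - a(d(L(E))) = 36614 - 1*(-42) = 36614 + 42 = 36656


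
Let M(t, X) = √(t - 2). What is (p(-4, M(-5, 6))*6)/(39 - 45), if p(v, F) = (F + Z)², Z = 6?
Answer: -(6 + I*√7)² ≈ -29.0 - 31.749*I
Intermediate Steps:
M(t, X) = √(-2 + t)
p(v, F) = (6 + F)² (p(v, F) = (F + 6)² = (6 + F)²)
(p(-4, M(-5, 6))*6)/(39 - 45) = ((6 + √(-2 - 5))²*6)/(39 - 45) = ((6 + √(-7))²*6)/(-6) = ((6 + I*√7)²*6)*(-⅙) = (6*(6 + I*√7)²)*(-⅙) = -(6 + I*√7)²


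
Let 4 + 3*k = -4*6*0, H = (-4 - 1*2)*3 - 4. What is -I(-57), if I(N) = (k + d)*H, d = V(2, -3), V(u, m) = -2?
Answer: -220/3 ≈ -73.333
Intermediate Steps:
d = -2
H = -22 (H = (-4 - 2)*3 - 4 = -6*3 - 4 = -18 - 4 = -22)
k = -4/3 (k = -4/3 + (-4*6*0)/3 = -4/3 + (-24*0)/3 = -4/3 + (⅓)*0 = -4/3 + 0 = -4/3 ≈ -1.3333)
I(N) = 220/3 (I(N) = (-4/3 - 2)*(-22) = -10/3*(-22) = 220/3)
-I(-57) = -1*220/3 = -220/3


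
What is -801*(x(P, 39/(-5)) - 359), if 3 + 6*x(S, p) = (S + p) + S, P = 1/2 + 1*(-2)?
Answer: 2894013/10 ≈ 2.8940e+5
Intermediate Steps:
P = -3/2 (P = 1/2 - 2 = -3/2 ≈ -1.5000)
x(S, p) = -1/2 + S/3 + p/6 (x(S, p) = -1/2 + ((S + p) + S)/6 = -1/2 + (p + 2*S)/6 = -1/2 + (S/3 + p/6) = -1/2 + S/3 + p/6)
-801*(x(P, 39/(-5)) - 359) = -801*((-1/2 + (1/3)*(-3/2) + (39/(-5))/6) - 359) = -801*((-1/2 - 1/2 + (39*(-1/5))/6) - 359) = -801*((-1/2 - 1/2 + (1/6)*(-39/5)) - 359) = -801*((-1/2 - 1/2 - 13/10) - 359) = -801*(-23/10 - 359) = -801*(-3613/10) = 2894013/10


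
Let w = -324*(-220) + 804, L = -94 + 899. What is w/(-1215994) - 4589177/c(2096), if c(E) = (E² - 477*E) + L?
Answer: -2912540650087/2063681049313 ≈ -1.4113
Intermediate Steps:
L = 805
c(E) = 805 + E² - 477*E (c(E) = (E² - 477*E) + 805 = 805 + E² - 477*E)
w = 72084 (w = 71280 + 804 = 72084)
w/(-1215994) - 4589177/c(2096) = 72084/(-1215994) - 4589177/(805 + 2096² - 477*2096) = 72084*(-1/1215994) - 4589177/(805 + 4393216 - 999792) = -36042/607997 - 4589177/3394229 = -2912540650087/2063681049313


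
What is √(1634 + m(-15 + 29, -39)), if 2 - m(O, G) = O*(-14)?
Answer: 2*√458 ≈ 42.802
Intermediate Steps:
m(O, G) = 2 + 14*O (m(O, G) = 2 - O*(-14) = 2 - (-14)*O = 2 + 14*O)
√(1634 + m(-15 + 29, -39)) = √(1634 + (2 + 14*(-15 + 29))) = √(1634 + (2 + 14*14)) = √(1634 + (2 + 196)) = √(1634 + 198) = √1832 = 2*√458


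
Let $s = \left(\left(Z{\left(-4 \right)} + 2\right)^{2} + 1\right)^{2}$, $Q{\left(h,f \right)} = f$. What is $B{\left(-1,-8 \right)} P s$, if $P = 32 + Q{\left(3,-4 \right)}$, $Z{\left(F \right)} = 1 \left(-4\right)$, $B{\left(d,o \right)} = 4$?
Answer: $2800$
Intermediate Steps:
$Z{\left(F \right)} = -4$
$s = 25$ ($s = \left(\left(-4 + 2\right)^{2} + 1\right)^{2} = \left(\left(-2\right)^{2} + 1\right)^{2} = \left(4 + 1\right)^{2} = 5^{2} = 25$)
$P = 28$ ($P = 32 - 4 = 28$)
$B{\left(-1,-8 \right)} P s = 4 \cdot 28 \cdot 25 = 112 \cdot 25 = 2800$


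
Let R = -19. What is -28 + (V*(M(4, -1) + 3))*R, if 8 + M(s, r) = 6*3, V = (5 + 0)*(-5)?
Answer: 6147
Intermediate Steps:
V = -25 (V = 5*(-5) = -25)
M(s, r) = 10 (M(s, r) = -8 + 6*3 = -8 + 18 = 10)
-28 + (V*(M(4, -1) + 3))*R = -28 - 25*(10 + 3)*(-19) = -28 - 25*13*(-19) = -28 - 325*(-19) = -28 + 6175 = 6147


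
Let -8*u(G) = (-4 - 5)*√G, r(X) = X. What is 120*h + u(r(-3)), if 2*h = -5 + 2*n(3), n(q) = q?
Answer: 60 + 9*I*√3/8 ≈ 60.0 + 1.9486*I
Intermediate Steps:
h = ½ (h = (-5 + 2*3)/2 = (-5 + 6)/2 = (½)*1 = ½ ≈ 0.50000)
u(G) = 9*√G/8 (u(G) = -(-4 - 5)*√G/8 = -(-9)*√G/8 = 9*√G/8)
120*h + u(r(-3)) = 120*(½) + 9*√(-3)/8 = 60 + 9*(I*√3)/8 = 60 + 9*I*√3/8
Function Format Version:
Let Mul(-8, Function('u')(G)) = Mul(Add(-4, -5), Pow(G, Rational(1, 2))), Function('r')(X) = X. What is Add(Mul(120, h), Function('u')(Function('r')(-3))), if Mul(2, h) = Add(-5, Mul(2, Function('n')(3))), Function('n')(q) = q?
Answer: Add(60, Mul(Rational(9, 8), I, Pow(3, Rational(1, 2)))) ≈ Add(60.000, Mul(1.9486, I))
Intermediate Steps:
h = Rational(1, 2) (h = Mul(Rational(1, 2), Add(-5, Mul(2, 3))) = Mul(Rational(1, 2), Add(-5, 6)) = Mul(Rational(1, 2), 1) = Rational(1, 2) ≈ 0.50000)
Function('u')(G) = Mul(Rational(9, 8), Pow(G, Rational(1, 2))) (Function('u')(G) = Mul(Rational(-1, 8), Mul(Add(-4, -5), Pow(G, Rational(1, 2)))) = Mul(Rational(-1, 8), Mul(-9, Pow(G, Rational(1, 2)))) = Mul(Rational(9, 8), Pow(G, Rational(1, 2))))
Add(Mul(120, h), Function('u')(Function('r')(-3))) = Add(Mul(120, Rational(1, 2)), Mul(Rational(9, 8), Pow(-3, Rational(1, 2)))) = Add(60, Mul(Rational(9, 8), Mul(I, Pow(3, Rational(1, 2))))) = Add(60, Mul(Rational(9, 8), I, Pow(3, Rational(1, 2))))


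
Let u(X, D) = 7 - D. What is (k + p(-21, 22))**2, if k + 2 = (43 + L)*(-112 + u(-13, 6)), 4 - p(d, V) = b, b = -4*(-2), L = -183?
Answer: 241305156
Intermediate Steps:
b = 8
p(d, V) = -4 (p(d, V) = 4 - 1*8 = 4 - 8 = -4)
k = 15538 (k = -2 + (43 - 183)*(-112 + (7 - 1*6)) = -2 - 140*(-112 + (7 - 6)) = -2 - 140*(-112 + 1) = -2 - 140*(-111) = -2 + 15540 = 15538)
(k + p(-21, 22))**2 = (15538 - 4)**2 = 15534**2 = 241305156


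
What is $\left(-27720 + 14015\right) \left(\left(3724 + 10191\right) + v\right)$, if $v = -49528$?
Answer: $488076165$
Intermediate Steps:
$\left(-27720 + 14015\right) \left(\left(3724 + 10191\right) + v\right) = \left(-27720 + 14015\right) \left(\left(3724 + 10191\right) - 49528\right) = - 13705 \left(13915 - 49528\right) = \left(-13705\right) \left(-35613\right) = 488076165$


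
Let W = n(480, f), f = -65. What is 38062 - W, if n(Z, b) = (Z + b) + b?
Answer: 37712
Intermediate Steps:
n(Z, b) = Z + 2*b
W = 350 (W = 480 + 2*(-65) = 480 - 130 = 350)
38062 - W = 38062 - 1*350 = 38062 - 350 = 37712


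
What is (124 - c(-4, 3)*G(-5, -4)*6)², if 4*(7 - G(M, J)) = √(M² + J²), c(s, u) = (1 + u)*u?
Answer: 157684 - 13680*√41 ≈ 70089.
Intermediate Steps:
c(s, u) = u*(1 + u)
G(M, J) = 7 - √(J² + M²)/4 (G(M, J) = 7 - √(M² + J²)/4 = 7 - √(J² + M²)/4)
(124 - c(-4, 3)*G(-5, -4)*6)² = (124 - 3*(1 + 3)*(7 - √((-4)² + (-5)²)/4)*6)² = (124 - 3*4*(7 - √(16 + 25)/4)*6)² = (124 - 12*(7 - √41/4)*6)² = (124 - (84 - 3*√41)*6)² = (124 + (-84 + 3*√41)*6)² = (124 + (-504 + 18*√41))² = (-380 + 18*√41)²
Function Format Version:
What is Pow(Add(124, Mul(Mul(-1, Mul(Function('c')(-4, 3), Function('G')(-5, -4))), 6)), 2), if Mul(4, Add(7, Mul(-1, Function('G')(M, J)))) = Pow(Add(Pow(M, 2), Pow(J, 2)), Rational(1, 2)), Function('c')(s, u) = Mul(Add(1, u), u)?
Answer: Add(157684, Mul(-13680, Pow(41, Rational(1, 2)))) ≈ 70089.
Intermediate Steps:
Function('c')(s, u) = Mul(u, Add(1, u))
Function('G')(M, J) = Add(7, Mul(Rational(-1, 4), Pow(Add(Pow(J, 2), Pow(M, 2)), Rational(1, 2)))) (Function('G')(M, J) = Add(7, Mul(Rational(-1, 4), Pow(Add(Pow(M, 2), Pow(J, 2)), Rational(1, 2)))) = Add(7, Mul(Rational(-1, 4), Pow(Add(Pow(J, 2), Pow(M, 2)), Rational(1, 2)))))
Pow(Add(124, Mul(Mul(-1, Mul(Function('c')(-4, 3), Function('G')(-5, -4))), 6)), 2) = Pow(Add(124, Mul(Mul(-1, Mul(Mul(3, Add(1, 3)), Add(7, Mul(Rational(-1, 4), Pow(Add(Pow(-4, 2), Pow(-5, 2)), Rational(1, 2)))))), 6)), 2) = Pow(Add(124, Mul(Mul(-1, Mul(Mul(3, 4), Add(7, Mul(Rational(-1, 4), Pow(Add(16, 25), Rational(1, 2)))))), 6)), 2) = Pow(Add(124, Mul(Mul(-1, Mul(12, Add(7, Mul(Rational(-1, 4), Pow(41, Rational(1, 2)))))), 6)), 2) = Pow(Add(124, Mul(Mul(-1, Add(84, Mul(-3, Pow(41, Rational(1, 2))))), 6)), 2) = Pow(Add(124, Mul(Add(-84, Mul(3, Pow(41, Rational(1, 2)))), 6)), 2) = Pow(Add(124, Add(-504, Mul(18, Pow(41, Rational(1, 2))))), 2) = Pow(Add(-380, Mul(18, Pow(41, Rational(1, 2)))), 2)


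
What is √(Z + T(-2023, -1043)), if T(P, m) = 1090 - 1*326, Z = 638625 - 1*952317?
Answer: 4*I*√19558 ≈ 559.4*I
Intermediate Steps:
Z = -313692 (Z = 638625 - 952317 = -313692)
T(P, m) = 764 (T(P, m) = 1090 - 326 = 764)
√(Z + T(-2023, -1043)) = √(-313692 + 764) = √(-312928) = 4*I*√19558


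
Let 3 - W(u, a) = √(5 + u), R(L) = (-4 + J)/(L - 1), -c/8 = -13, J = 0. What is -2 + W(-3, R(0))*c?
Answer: 310 - 104*√2 ≈ 162.92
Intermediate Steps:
c = 104 (c = -8*(-13) = 104)
R(L) = -4/(-1 + L) (R(L) = (-4 + 0)/(L - 1) = -4/(-1 + L))
W(u, a) = 3 - √(5 + u)
-2 + W(-3, R(0))*c = -2 + (3 - √(5 - 3))*104 = -2 + (3 - √2)*104 = -2 + (312 - 104*√2) = 310 - 104*√2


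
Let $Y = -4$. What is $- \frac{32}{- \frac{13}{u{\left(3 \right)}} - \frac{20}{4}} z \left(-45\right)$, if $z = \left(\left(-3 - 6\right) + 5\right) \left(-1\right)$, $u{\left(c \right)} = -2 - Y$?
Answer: $- \frac{11520}{23} \approx -500.87$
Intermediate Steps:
$u{\left(c \right)} = 2$ ($u{\left(c \right)} = -2 - -4 = -2 + 4 = 2$)
$z = 4$ ($z = \left(\left(-3 - 6\right) + 5\right) \left(-1\right) = \left(-9 + 5\right) \left(-1\right) = \left(-4\right) \left(-1\right) = 4$)
$- \frac{32}{- \frac{13}{u{\left(3 \right)}} - \frac{20}{4}} z \left(-45\right) = - \frac{32}{- \frac{13}{2} - \frac{20}{4}} \cdot 4 \left(-45\right) = - \frac{32}{\left(-13\right) \frac{1}{2} - 5} \cdot 4 \left(-45\right) = - \frac{32}{- \frac{13}{2} - 5} \cdot 4 \left(-45\right) = - \frac{32}{- \frac{23}{2}} \cdot 4 \left(-45\right) = \left(-32\right) \left(- \frac{2}{23}\right) 4 \left(-45\right) = \frac{64}{23} \cdot 4 \left(-45\right) = \frac{256}{23} \left(-45\right) = - \frac{11520}{23}$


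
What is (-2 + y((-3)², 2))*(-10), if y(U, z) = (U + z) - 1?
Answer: -80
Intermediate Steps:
y(U, z) = -1 + U + z
(-2 + y((-3)², 2))*(-10) = (-2 + (-1 + (-3)² + 2))*(-10) = (-2 + (-1 + 9 + 2))*(-10) = (-2 + 10)*(-10) = 8*(-10) = -80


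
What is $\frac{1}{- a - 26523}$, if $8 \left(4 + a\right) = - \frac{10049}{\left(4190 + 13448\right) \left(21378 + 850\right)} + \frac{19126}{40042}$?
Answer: $- \frac{62795059893952}{1665265942372050291} \approx -3.7709 \cdot 10^{-5}$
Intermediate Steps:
$a = - \frac{247431195238605}{62795059893952}$ ($a = -4 + \frac{- \frac{10049}{\left(4190 + 13448\right) \left(21378 + 850\right)} + \frac{19126}{40042}}{8} = -4 + \frac{- \frac{10049}{17638 \cdot 22228} + 19126 \cdot \frac{1}{40042}}{8} = -4 + \frac{- \frac{10049}{392057464} + \frac{9563}{20021}}{8} = -4 + \frac{1}{8} \cdot \frac{3749044337203}{7849382486744} = -4 + \frac{3749044337203}{62795059893952} = - \frac{247431195238605}{62795059893952} \approx -3.9403$)
$\frac{1}{- a - 26523} = \frac{1}{\left(-1\right) \left(- \frac{247431195238605}{62795059893952}\right) - 26523} = \frac{1}{\frac{247431195238605}{62795059893952} - 26523} = \frac{1}{- \frac{1665265942372050291}{62795059893952}} = - \frac{62795059893952}{1665265942372050291}$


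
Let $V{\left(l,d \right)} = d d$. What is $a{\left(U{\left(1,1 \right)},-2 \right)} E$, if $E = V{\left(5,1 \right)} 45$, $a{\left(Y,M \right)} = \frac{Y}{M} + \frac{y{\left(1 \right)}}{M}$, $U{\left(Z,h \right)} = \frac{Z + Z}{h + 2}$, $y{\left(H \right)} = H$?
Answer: $- \frac{75}{2} \approx -37.5$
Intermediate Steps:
$V{\left(l,d \right)} = d^{2}$
$U{\left(Z,h \right)} = \frac{2 Z}{2 + h}$
$a{\left(Y,M \right)} = \frac{1}{M} + \frac{Y}{M}$ ($a{\left(Y,M \right)} = \frac{Y}{M} + 1 \frac{1}{M} = \frac{Y}{M} + \frac{1}{M} = \frac{1}{M} + \frac{Y}{M}$)
$E = 45$ ($E = 1^{2} \cdot 45 = 1 \cdot 45 = 45$)
$a{\left(U{\left(1,1 \right)},-2 \right)} E = \frac{1 + 2 \cdot 1 \frac{1}{2 + 1}}{-2} \cdot 45 = - \frac{1 + 2 \cdot 1 \cdot \frac{1}{3}}{2} \cdot 45 = - \frac{1 + \frac{2}{3}}{2} \cdot 45 = \left(- \frac{1}{2}\right) \frac{5}{3} \cdot 45 = \left(- \frac{5}{6}\right) 45 = - \frac{75}{2}$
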